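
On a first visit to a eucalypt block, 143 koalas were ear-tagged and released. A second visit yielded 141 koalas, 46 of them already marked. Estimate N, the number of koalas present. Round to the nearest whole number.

If marked individuals mix randomly, R/C ≈ M/N, giving N ≈ M·C/R.
N = (143 × 141) / 46 = 20163 / 46 ≈ 438.3 → 438

N ≈ 438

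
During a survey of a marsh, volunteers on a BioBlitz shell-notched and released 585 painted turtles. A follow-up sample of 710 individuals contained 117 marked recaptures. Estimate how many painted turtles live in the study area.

N = 3550

Lincoln-Petersen assumes M/N = R/C, so N = M·C / R.
N = (585 × 710) / 117 = 415350 / 117 = 3550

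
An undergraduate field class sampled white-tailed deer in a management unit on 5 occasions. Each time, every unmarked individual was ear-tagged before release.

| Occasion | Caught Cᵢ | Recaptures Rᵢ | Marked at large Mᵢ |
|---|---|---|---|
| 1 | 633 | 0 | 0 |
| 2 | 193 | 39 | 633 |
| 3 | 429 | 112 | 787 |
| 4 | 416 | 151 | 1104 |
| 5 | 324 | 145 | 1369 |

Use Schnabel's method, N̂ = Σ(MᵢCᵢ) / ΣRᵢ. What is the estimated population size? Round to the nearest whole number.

Σ MᵢCᵢ = 0·633 + 633·193 + 787·429 + 1104·416 + 1369·324 = 0 + 122169 + 337623 + 459264 + 443556 = 1362612
Σ Rᵢ = 0 + 39 + 112 + 151 + 145 = 447
N̂ = 1362612 / 447 ≈ 3048.3 → 3048

N ≈ 3048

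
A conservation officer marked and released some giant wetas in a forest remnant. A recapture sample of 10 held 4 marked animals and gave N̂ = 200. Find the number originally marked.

From N = M·C/R: M = N·R / C = 200·4 / 10 = 800 / 10 = 80.

M = 80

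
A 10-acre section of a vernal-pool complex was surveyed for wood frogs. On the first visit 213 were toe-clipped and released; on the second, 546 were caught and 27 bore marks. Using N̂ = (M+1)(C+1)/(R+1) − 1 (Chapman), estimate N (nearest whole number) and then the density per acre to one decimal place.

density ≈ 418.0 wood frogs per acre

N̂ = 214·547/28 − 1 = 117058/28 − 1 ≈ 4179.6 → 4180
Density = N̂ / area = 4180 / 10 = 418.0 per acre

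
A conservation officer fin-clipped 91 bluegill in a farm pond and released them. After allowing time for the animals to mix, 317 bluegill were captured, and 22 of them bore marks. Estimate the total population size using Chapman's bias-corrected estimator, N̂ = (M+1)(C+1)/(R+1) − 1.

N = 1271

N̂ = (91+1)(317+1)/(22+1) − 1 = 92·318/23 − 1
= 29256/23 − 1 = 1272 − 1 = 1271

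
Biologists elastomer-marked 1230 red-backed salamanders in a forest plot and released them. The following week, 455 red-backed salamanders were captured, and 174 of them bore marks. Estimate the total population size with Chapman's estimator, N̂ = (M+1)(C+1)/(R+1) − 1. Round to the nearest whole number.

N ≈ 3207

N̂ = (1230+1)(455+1)/(174+1) − 1 = 1231·456/175 − 1
= 561336/175 − 1 ≈ 3207.6 − 1 ≈ 3206.6 → 3207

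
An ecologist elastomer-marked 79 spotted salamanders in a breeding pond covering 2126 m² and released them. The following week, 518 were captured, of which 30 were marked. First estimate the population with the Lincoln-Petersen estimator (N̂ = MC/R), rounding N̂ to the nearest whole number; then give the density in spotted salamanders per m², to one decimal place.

density ≈ 0.6 spotted salamanders per m²

N̂ = 79·518/30 = 40922/30 ≈ 1364.1 → 1364
Density = N̂ / area = 1364 / 2126 ≈ 0.64 → 0.6 per m²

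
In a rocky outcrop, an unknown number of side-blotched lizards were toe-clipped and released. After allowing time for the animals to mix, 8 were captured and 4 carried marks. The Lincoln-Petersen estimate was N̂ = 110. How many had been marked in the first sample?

M = 55

From N = M·C/R: M = N·R / C = 110·4 / 8 = 440 / 8 = 55.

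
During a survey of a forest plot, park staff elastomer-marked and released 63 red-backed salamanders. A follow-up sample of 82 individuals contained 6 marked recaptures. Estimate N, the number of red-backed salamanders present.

The marked fraction in the recapture sample should equal the marked fraction in the population: 6/82 = 63/N.
N = (63 × 82) / 6 = 5166 / 6 = 861

N = 861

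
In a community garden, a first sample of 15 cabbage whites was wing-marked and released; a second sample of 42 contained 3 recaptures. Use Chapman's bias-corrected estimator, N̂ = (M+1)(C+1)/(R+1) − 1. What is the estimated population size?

N̂ = (15+1)(42+1)/(3+1) − 1 = 16·43/4 − 1
= 688/4 − 1 = 172 − 1 = 171

N = 171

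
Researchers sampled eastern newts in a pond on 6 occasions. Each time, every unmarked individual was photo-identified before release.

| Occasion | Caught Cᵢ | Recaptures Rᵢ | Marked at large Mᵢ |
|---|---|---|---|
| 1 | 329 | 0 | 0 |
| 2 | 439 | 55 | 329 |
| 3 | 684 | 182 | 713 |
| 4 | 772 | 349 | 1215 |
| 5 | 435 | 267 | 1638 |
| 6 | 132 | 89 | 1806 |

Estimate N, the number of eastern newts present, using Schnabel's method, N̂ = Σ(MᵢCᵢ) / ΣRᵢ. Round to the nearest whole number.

Σ MᵢCᵢ = 0·329 + 329·439 + 713·684 + 1215·772 + 1638·435 + 1806·132 = 0 + 144431 + 487692 + 937980 + 712530 + 238392 = 2521025
Σ Rᵢ = 0 + 55 + 182 + 349 + 267 + 89 = 942
N̂ = 2521025 / 942 ≈ 2676.2 → 2676

N ≈ 2676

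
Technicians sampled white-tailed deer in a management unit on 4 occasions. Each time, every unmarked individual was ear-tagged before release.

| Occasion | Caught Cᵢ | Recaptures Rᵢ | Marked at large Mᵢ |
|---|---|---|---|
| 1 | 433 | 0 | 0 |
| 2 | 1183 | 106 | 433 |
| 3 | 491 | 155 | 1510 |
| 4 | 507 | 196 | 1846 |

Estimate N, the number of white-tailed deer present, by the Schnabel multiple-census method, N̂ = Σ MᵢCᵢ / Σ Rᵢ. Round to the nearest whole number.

N ≈ 4791

Σ MᵢCᵢ = 0·433 + 433·1183 + 1510·491 + 1846·507 = 0 + 512239 + 741410 + 935922 = 2189571
Σ Rᵢ = 0 + 106 + 155 + 196 = 457
N̂ = 2189571 / 457 ≈ 4791.2 → 4791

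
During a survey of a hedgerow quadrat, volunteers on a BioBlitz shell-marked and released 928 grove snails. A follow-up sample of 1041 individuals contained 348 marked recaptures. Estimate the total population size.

N = (928 × 1041) / 348 = 966048 / 348 = 2776

N = 2776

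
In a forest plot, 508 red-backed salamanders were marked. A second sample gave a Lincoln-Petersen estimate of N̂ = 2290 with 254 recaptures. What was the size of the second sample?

C = 1145

From N = M·C/R: C = N·R / M = 2290·254 / 508 = 581660 / 508 = 1145.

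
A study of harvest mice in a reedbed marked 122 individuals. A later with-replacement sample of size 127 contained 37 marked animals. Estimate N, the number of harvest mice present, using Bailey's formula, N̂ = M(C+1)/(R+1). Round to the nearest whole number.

N ≈ 411

N̂ = 122·(127+1)/(37+1) = 122·128/38 = 15616/38 ≈ 410.9 → 411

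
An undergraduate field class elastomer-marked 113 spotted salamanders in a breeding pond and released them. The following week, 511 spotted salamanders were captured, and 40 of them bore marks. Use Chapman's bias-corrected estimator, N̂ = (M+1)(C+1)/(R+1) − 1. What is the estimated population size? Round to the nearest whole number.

N̂ = (113+1)(511+1)/(40+1) − 1 = 114·512/41 − 1
= 58368/41 − 1 ≈ 1423.6 − 1 ≈ 1422.6 → 1423

N ≈ 1423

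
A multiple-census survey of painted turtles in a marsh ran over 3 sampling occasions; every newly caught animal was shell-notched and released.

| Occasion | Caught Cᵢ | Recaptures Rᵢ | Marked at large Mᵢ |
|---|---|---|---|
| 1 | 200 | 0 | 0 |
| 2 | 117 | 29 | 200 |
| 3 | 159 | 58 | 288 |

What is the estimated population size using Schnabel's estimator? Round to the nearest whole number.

N ≈ 795

Σ MᵢCᵢ = 0·200 + 200·117 + 288·159 = 0 + 23400 + 45792 = 69192
Σ Rᵢ = 0 + 29 + 58 = 87
N̂ = 69192 / 87 ≈ 795.3 → 795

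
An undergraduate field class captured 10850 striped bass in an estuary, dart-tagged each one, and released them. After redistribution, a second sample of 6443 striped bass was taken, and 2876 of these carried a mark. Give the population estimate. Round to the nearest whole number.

N ≈ 24,307

Lincoln-Petersen assumes M/N = R/C, so N = M·C / R.
N = (10850 × 6443) / 2876 = 69906550 / 2876 ≈ 24306.9 → 24307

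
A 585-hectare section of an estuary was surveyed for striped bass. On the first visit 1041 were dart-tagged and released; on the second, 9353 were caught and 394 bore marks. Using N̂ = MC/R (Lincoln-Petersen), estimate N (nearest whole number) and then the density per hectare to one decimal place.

density ≈ 42.2 striped bass per hectare

N̂ = 1041·9353/394 = 9736473/394 ≈ 24711.9 → 24712
Density = N̂ / area = 24712 / 585 ≈ 42.24 → 42.2 per hectare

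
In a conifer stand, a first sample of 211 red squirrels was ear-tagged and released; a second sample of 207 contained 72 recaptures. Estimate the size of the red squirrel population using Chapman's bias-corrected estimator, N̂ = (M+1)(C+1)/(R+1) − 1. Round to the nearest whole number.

N ≈ 603

N̂ = (211+1)(207+1)/(72+1) − 1 = 212·208/73 − 1
= 44096/73 − 1 ≈ 604.1 − 1 ≈ 603.1 → 603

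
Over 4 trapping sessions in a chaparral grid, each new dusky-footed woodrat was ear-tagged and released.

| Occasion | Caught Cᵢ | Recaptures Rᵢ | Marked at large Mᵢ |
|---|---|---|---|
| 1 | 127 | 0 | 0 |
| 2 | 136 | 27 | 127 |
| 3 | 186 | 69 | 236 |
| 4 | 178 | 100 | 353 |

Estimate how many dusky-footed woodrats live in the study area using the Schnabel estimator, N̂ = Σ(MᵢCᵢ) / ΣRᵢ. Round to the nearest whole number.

Σ MᵢCᵢ = 0·127 + 127·136 + 236·186 + 353·178 = 0 + 17272 + 43896 + 62834 = 124002
Σ Rᵢ = 0 + 27 + 69 + 100 = 196
N̂ = 124002 / 196 ≈ 632.7 → 633

N ≈ 633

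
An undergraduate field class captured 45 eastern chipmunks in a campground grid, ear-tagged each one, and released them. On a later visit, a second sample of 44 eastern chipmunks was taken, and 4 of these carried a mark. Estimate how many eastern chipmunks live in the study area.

N = 495

N = (45 × 44) / 4 = 1980 / 4 = 495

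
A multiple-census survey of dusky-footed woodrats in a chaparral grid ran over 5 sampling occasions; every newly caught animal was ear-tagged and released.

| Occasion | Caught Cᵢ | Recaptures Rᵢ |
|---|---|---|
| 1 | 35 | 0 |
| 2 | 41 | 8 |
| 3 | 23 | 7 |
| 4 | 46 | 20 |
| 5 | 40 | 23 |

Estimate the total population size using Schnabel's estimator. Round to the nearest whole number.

N ≈ 194

Marked at large before each occasion: Mᵢ = Σⱼ<ᵢ (Cⱼ − Rⱼ) → M1=0, M2=35, M3=68, M4=84, M5=110
Σ MᵢCᵢ = 0·35 + 35·41 + 68·23 + 84·46 + 110·40 = 0 + 1435 + 1564 + 3864 + 4400 = 11263
Σ Rᵢ = 0 + 8 + 7 + 20 + 23 = 58
N̂ = 11263 / 58 ≈ 194.2 → 194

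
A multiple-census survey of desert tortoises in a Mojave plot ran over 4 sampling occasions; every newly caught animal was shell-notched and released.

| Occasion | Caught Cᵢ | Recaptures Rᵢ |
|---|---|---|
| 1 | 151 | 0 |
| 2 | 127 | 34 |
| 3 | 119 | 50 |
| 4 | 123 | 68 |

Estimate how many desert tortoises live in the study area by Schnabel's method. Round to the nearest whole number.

N ≈ 570

Marked at large before each occasion: Mᵢ = Σⱼ<ᵢ (Cⱼ − Rⱼ) → M1=0, M2=151, M3=244, M4=313
Σ MᵢCᵢ = 0·151 + 151·127 + 244·119 + 313·123 = 0 + 19177 + 29036 + 38499 = 86712
Σ Rᵢ = 0 + 34 + 50 + 68 = 152
N̂ = 86712 / 152 ≈ 570.47 → 570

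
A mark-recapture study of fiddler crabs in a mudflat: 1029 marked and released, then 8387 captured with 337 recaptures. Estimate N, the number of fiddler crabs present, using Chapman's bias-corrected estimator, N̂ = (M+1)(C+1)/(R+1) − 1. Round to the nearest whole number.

N̂ = (1029+1)(8387+1)/(337+1) − 1 = 1030·8388/338 − 1
= 8639640/338 − 1 ≈ 25561.1 − 1 ≈ 25560.1 → 25560

N ≈ 25,560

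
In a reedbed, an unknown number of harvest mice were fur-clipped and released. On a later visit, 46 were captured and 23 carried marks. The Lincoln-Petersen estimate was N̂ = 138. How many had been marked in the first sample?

From N = M·C/R: M = N·R / C = 138·23 / 46 = 3174 / 46 = 69.

M = 69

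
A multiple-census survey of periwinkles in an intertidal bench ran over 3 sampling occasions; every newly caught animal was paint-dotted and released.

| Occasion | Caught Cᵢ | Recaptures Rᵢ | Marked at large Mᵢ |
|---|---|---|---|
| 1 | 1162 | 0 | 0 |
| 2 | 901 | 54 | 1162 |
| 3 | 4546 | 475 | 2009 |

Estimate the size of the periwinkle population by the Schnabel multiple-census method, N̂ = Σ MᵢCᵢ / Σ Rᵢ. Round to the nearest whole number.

N ≈ 19,244

Σ MᵢCᵢ = 0·1162 + 1162·901 + 2009·4546 = 0 + 1046962 + 9132914 = 10179876
Σ Rᵢ = 0 + 54 + 475 = 529
N̂ = 10179876 / 529 ≈ 19243.6 → 19244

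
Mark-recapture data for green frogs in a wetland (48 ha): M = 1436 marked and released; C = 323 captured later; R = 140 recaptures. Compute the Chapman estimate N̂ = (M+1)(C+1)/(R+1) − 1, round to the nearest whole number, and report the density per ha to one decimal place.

N̂ = 1437·324/141 − 1 = 465588/141 − 1 ≈ 3301.0 → 3301
Density = N̂ / area = 3301 / 48 ≈ 68.77 → 68.8 per ha

density ≈ 68.8 green frogs per ha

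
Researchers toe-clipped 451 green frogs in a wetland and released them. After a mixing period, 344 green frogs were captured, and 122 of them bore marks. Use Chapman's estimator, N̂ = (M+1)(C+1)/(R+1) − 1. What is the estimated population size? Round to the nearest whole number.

N ≈ 1267

N̂ = (451+1)(344+1)/(122+1) − 1 = 452·345/123 − 1
= 155940/123 − 1 ≈ 1267.8 − 1 ≈ 1266.8 → 1267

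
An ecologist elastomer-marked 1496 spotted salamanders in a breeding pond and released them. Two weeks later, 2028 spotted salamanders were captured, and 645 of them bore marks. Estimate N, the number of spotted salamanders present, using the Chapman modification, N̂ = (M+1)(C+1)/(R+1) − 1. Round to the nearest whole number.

N ≈ 4701

N̂ = (1496+1)(2028+1)/(645+1) − 1 = 1497·2029/646 − 1
= 3037413/646 − 1 ≈ 4701.9 − 1 ≈ 4700.9 → 4701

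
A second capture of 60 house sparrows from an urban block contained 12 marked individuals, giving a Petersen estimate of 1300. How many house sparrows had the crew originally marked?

M = 260

From N = M·C/R: M = N·R / C = 1300·12 / 60 = 15600 / 60 = 260.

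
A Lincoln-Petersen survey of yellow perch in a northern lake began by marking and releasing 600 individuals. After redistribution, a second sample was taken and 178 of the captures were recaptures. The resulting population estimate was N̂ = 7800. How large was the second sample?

C = 2314

From N = M·C/R: C = N·R / M = 7800·178 / 600 = 1388400 / 600 = 2314.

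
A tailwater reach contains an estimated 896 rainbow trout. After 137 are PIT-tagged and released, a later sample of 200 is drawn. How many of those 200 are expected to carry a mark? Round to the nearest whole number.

Expected recaptures E[R] = M·C / N.
E[R] = 137 × 200 / 896 = 27400 / 896 ≈ 30.6 → 31

expected recaptures ≈ 31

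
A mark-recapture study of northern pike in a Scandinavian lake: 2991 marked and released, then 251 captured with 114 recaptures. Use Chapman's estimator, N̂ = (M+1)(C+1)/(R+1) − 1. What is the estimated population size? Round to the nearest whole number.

N̂ = (2991+1)(251+1)/(114+1) − 1 = 2992·252/115 − 1
= 753984/115 − 1 ≈ 6556.4 − 1 ≈ 6555.4 → 6555

N ≈ 6555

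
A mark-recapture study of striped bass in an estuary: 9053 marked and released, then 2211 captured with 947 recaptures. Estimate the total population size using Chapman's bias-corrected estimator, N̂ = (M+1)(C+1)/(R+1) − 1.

N̂ = (9053+1)(2211+1)/(947+1) − 1 = 9054·2212/948 − 1
= 20027448/948 − 1 = 21126 − 1 = 21125

N = 21,125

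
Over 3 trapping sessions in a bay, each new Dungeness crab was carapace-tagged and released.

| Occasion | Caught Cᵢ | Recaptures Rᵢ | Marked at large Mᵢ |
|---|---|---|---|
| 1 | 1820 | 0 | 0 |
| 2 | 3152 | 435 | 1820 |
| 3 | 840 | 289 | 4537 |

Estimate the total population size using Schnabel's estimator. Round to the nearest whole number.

N ≈ 13,187

Σ MᵢCᵢ = 0·1820 + 1820·3152 + 4537·840 = 0 + 5736640 + 3811080 = 9547720
Σ Rᵢ = 0 + 435 + 289 = 724
N̂ = 9547720 / 724 ≈ 13187.46 → 13187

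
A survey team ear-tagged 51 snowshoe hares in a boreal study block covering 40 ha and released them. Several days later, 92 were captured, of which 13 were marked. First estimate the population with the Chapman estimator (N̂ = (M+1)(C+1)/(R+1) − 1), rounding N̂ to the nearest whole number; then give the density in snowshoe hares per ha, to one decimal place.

density ≈ 8.6 snowshoe hares per ha

N̂ = 52·93/14 − 1 = 4836/14 − 1 ≈ 344.4 → 344
Density = N̂ / area = 344 / 40 ≈ 8.60 → 8.6 per ha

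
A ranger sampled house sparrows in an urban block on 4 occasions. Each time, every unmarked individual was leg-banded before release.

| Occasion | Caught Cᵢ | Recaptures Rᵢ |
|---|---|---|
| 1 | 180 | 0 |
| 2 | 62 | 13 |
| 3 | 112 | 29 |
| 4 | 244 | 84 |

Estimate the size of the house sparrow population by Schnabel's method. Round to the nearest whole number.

Marked at large before each occasion: Mᵢ = Σⱼ<ᵢ (Cⱼ − Rⱼ) → M1=0, M2=180, M3=229, M4=312
Σ MᵢCᵢ = 0·180 + 180·62 + 229·112 + 312·244 = 0 + 11160 + 25648 + 76128 = 112936
Σ Rᵢ = 0 + 13 + 29 + 84 = 126
N̂ = 112936 / 126 ≈ 896.3 → 896

N ≈ 896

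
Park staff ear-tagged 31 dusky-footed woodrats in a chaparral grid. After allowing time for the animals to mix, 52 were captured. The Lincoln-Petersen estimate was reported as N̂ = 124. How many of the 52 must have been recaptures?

From N = M·C/R: R = M·C / N = 31·52 / 124 = 1612 / 124 = 13.

R = 13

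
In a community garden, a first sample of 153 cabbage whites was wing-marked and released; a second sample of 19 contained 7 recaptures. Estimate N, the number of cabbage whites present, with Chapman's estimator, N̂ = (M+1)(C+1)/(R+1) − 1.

N = 384

N̂ = (153+1)(19+1)/(7+1) − 1 = 154·20/8 − 1
= 3080/8 − 1 = 385 − 1 = 384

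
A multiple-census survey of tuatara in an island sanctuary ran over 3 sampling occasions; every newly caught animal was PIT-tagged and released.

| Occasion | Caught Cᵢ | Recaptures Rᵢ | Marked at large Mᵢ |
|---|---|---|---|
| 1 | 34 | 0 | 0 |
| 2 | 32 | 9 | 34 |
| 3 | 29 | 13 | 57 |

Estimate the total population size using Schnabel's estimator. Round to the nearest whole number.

Σ MᵢCᵢ = 0·34 + 34·32 + 57·29 = 0 + 1088 + 1653 = 2741
Σ Rᵢ = 0 + 9 + 13 = 22
N̂ = 2741 / 22 ≈ 124.6 → 125

N ≈ 125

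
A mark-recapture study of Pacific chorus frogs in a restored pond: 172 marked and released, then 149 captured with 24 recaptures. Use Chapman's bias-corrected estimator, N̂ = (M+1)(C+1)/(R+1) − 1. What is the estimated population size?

N = 1037

N̂ = (172+1)(149+1)/(24+1) − 1 = 173·150/25 − 1
= 25950/25 − 1 = 1038 − 1 = 1037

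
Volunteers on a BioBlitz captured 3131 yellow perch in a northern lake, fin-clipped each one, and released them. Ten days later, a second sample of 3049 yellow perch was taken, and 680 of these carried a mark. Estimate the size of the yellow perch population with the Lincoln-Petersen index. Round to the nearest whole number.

Lincoln-Petersen assumes M/N = R/C, so N = M·C / R.
N = (3131 × 3049) / 680 = 9546419 / 680 ≈ 14038.9 → 14039

N ≈ 14,039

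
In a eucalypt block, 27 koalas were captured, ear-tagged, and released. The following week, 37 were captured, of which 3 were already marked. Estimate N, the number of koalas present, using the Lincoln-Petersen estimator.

The marked fraction in the recapture sample should equal the marked fraction in the population: 3/37 = 27/N.
N = (27 × 37) / 3 = 999 / 3 = 333

N = 333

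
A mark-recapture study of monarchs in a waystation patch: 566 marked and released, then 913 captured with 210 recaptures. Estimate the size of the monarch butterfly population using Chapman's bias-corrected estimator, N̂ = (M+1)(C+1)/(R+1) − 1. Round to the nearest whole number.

N̂ = (566+1)(913+1)/(210+1) − 1 = 567·914/211 − 1
= 518238/211 − 1 ≈ 2456.1 − 1 ≈ 2455.1 → 2455

N ≈ 2455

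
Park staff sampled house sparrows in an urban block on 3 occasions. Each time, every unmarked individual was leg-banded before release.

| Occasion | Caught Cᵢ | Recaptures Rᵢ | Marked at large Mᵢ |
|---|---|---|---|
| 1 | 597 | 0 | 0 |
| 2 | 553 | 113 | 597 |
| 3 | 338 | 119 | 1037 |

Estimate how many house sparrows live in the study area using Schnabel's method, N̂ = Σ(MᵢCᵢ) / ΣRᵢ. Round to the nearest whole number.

N ≈ 2934

Σ MᵢCᵢ = 0·597 + 597·553 + 1037·338 = 0 + 330141 + 350506 = 680647
Σ Rᵢ = 0 + 113 + 119 = 232
N̂ = 680647 / 232 ≈ 2933.8 → 2934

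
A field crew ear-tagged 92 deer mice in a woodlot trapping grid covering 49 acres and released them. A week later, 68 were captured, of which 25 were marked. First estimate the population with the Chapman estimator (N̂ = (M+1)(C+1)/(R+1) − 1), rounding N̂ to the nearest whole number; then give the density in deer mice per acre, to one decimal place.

N̂ = 93·69/26 − 1 = 6417/26 − 1 ≈ 245.8 → 246
Density = N̂ / area = 246 / 49 ≈ 5.02 → 5.0 per acre

density ≈ 5.0 deer mice per acre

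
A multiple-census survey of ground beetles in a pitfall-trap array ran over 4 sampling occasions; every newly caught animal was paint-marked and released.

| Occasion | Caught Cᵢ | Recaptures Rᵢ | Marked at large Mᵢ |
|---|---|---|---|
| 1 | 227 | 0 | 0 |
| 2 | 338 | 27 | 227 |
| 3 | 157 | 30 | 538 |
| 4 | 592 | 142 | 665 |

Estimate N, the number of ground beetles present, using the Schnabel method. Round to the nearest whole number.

Σ MᵢCᵢ = 0·227 + 227·338 + 538·157 + 665·592 = 0 + 76726 + 84466 + 393680 = 554872
Σ Rᵢ = 0 + 27 + 30 + 142 = 199
N̂ = 554872 / 199 ≈ 2788.3 → 2788

N ≈ 2788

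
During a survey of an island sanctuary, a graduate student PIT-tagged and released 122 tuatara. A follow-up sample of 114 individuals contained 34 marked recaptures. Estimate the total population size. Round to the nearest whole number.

N ≈ 409

N = (122 × 114) / 34 = 13908 / 34 ≈ 409.1 → 409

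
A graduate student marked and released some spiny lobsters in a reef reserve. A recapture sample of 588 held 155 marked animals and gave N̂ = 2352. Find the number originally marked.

M = 620

From N = M·C/R: M = N·R / C = 2352·155 / 588 = 364560 / 588 = 620.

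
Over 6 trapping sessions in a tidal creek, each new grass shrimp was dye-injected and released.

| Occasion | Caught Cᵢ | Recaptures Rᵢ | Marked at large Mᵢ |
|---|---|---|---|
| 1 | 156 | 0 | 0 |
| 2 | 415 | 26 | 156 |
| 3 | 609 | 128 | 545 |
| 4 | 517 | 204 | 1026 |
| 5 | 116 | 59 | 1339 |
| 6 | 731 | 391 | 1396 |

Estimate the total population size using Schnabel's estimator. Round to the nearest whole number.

Σ MᵢCᵢ = 0·156 + 156·415 + 545·609 + 1026·517 + 1339·116 + 1396·731 = 0 + 64740 + 331905 + 530442 + 155324 + 1020476 = 2102887
Σ Rᵢ = 0 + 26 + 128 + 204 + 59 + 391 = 808
N̂ = 2102887 / 808 ≈ 2602.6 → 2603

N ≈ 2603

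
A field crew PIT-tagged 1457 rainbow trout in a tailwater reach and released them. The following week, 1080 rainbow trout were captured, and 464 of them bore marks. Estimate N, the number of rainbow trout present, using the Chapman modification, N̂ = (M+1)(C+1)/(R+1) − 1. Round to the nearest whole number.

N ≈ 3388

N̂ = (1457+1)(1080+1)/(464+1) − 1 = 1458·1081/465 − 1
= 1576098/465 − 1 ≈ 3389.46 − 1 ≈ 3388.46 → 3388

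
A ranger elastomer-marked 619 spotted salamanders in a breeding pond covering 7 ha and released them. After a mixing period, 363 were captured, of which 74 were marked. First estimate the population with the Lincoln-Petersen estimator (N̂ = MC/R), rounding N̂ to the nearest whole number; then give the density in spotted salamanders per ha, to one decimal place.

density ≈ 433.7 spotted salamanders per ha

N̂ = 619·363/74 = 224697/74 ≈ 3036.4 → 3036
Density = N̂ / area = 3036 / 7 ≈ 433.71 → 433.7 per ha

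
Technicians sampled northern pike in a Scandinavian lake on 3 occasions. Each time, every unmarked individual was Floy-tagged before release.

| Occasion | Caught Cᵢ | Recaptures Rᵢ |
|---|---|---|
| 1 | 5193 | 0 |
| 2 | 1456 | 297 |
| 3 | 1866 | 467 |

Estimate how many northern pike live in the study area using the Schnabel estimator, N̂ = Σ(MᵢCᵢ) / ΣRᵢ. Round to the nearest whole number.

N ≈ 25,411

Marked at large before each occasion: Mᵢ = Σⱼ<ᵢ (Cⱼ − Rⱼ) → M1=0, M2=5193, M3=6352
Σ MᵢCᵢ = 0·5193 + 5193·1456 + 6352·1866 = 0 + 7561008 + 11852832 = 19413840
Σ Rᵢ = 0 + 297 + 467 = 764
N̂ = 19413840 / 764 ≈ 25410.8 → 25411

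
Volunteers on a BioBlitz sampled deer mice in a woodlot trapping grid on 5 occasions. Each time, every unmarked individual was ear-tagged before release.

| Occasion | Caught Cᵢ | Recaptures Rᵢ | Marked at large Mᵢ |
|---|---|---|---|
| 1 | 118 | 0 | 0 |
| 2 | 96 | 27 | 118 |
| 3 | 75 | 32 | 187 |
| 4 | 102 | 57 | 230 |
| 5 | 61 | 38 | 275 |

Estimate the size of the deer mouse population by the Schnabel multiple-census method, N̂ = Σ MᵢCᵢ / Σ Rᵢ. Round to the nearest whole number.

Σ MᵢCᵢ = 0·118 + 118·96 + 187·75 + 230·102 + 275·61 = 0 + 11328 + 14025 + 23460 + 16775 = 65588
Σ Rᵢ = 0 + 27 + 32 + 57 + 38 = 154
N̂ = 65588 / 154 ≈ 425.9 → 426

N ≈ 426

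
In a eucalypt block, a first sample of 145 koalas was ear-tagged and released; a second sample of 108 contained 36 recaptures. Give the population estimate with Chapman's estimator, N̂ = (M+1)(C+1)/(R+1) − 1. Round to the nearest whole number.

N̂ = (145+1)(108+1)/(36+1) − 1 = 146·109/37 − 1
= 15914/37 − 1 ≈ 430.1 − 1 ≈ 429.1 → 429

N ≈ 429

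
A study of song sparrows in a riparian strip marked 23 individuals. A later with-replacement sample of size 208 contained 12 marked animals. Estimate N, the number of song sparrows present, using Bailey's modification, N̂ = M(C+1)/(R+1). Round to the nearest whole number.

N ≈ 370

N̂ = 23·(208+1)/(12+1) = 23·209/13 = 4807/13 ≈ 369.8 → 370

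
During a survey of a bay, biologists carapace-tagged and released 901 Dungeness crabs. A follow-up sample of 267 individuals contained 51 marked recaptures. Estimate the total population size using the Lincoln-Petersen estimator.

Lincoln-Petersen assumes M/N = R/C, so N = M·C / R.
N = (901 × 267) / 51 = 240567 / 51 = 4717

N = 4717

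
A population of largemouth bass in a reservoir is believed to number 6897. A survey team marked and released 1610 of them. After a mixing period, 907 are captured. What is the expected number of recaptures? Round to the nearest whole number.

Expected recaptures E[R] = M·C / N.
E[R] = 1610 × 907 / 6897 = 1460270 / 6897 ≈ 211.7 → 212

expected recaptures ≈ 212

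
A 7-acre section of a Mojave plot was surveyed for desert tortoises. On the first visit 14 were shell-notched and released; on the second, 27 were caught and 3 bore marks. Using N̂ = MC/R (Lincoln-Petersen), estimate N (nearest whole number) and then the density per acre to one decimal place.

N̂ = 14·27/3 = 378/3 = 126
Density = N̂ / area = 126 / 7 = 18.0 per acre

density ≈ 18.0 desert tortoises per acre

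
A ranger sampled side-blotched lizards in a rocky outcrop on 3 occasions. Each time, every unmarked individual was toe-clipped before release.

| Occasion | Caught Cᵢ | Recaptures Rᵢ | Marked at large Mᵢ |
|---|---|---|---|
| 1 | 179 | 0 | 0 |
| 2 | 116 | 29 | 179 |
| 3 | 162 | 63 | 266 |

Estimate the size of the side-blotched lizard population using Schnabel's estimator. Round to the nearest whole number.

N ≈ 694

Σ MᵢCᵢ = 0·179 + 179·116 + 266·162 = 0 + 20764 + 43092 = 63856
Σ Rᵢ = 0 + 29 + 63 = 92
N̂ = 63856 / 92 ≈ 694.1 → 694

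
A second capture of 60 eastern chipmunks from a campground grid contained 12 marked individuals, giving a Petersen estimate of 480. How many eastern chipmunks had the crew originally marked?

M = 96

From N = M·C/R: M = N·R / C = 480·12 / 60 = 5760 / 60 = 96.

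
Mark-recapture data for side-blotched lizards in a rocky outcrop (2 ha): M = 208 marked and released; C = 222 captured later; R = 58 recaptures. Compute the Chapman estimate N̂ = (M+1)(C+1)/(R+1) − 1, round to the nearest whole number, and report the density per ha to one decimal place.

N̂ = 209·223/59 − 1 = 46607/59 − 1 ≈ 788.9 → 789
Density = N̂ / area = 789 / 2 ≈ 394.50 → 394.5 per ha

density ≈ 394.5 side-blotched lizards per ha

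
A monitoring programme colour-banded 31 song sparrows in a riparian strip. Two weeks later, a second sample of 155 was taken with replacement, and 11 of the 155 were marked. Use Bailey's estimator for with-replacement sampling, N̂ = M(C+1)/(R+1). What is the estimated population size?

N̂ = 31·(155+1)/(11+1) = 31·156/12 = 4836/12 = 403

N = 403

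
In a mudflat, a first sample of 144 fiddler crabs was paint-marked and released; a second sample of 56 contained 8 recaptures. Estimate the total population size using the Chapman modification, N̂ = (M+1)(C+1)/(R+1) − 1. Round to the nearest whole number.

N̂ = (144+1)(56+1)/(8+1) − 1 = 145·57/9 − 1
= 8265/9 − 1 ≈ 918.3 − 1 ≈ 917.3 → 917

N ≈ 917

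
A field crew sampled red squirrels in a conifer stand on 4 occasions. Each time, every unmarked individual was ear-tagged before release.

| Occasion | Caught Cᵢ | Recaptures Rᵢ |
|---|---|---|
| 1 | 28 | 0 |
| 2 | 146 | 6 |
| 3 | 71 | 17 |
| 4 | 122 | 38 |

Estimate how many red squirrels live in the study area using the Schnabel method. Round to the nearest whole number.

Marked at large before each occasion: Mᵢ = Σⱼ<ᵢ (Cⱼ − Rⱼ) → M1=0, M2=28, M3=168, M4=222
Σ MᵢCᵢ = 0·28 + 28·146 + 168·71 + 222·122 = 0 + 4088 + 11928 + 27084 = 43100
Σ Rᵢ = 0 + 6 + 17 + 38 = 61
N̂ = 43100 / 61 ≈ 706.6 → 707

N ≈ 707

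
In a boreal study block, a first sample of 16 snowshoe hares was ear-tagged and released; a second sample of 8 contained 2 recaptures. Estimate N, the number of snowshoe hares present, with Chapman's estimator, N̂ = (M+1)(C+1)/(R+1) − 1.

N̂ = (16+1)(8+1)/(2+1) − 1 = 17·9/3 − 1
= 153/3 − 1 = 51 − 1 = 50

N = 50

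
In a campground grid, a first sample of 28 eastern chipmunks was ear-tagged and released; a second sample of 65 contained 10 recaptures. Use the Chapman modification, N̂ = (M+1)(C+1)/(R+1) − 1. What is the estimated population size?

N̂ = (28+1)(65+1)/(10+1) − 1 = 29·66/11 − 1
= 1914/11 − 1 = 174 − 1 = 173

N = 173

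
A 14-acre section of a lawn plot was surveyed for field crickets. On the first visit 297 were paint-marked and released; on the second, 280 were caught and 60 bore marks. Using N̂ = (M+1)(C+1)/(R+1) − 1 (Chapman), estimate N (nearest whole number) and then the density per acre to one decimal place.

density ≈ 98.0 field crickets per acre

N̂ = 298·281/61 − 1 = 83738/61 − 1 ≈ 1371.8 → 1372
Density = N̂ / area = 1372 / 14 = 98.0 per acre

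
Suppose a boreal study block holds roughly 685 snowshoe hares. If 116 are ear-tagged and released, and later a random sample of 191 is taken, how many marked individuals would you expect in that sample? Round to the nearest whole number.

Expected recaptures E[R] = M·C / N.
E[R] = 116 × 191 / 685 = 22156 / 685 ≈ 32.3 → 32

expected recaptures ≈ 32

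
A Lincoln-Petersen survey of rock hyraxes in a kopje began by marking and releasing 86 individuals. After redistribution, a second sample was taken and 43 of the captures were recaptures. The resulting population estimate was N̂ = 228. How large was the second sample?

C = 114

From N = M·C/R: C = N·R / M = 228·43 / 86 = 9804 / 86 = 114.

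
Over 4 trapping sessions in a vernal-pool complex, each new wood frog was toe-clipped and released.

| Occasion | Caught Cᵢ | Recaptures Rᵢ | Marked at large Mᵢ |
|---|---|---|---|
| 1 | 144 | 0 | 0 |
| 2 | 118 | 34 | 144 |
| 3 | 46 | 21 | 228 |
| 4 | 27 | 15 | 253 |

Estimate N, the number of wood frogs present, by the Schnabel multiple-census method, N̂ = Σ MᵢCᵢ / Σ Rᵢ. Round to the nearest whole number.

N ≈ 490

Σ MᵢCᵢ = 0·144 + 144·118 + 228·46 + 253·27 = 0 + 16992 + 10488 + 6831 = 34311
Σ Rᵢ = 0 + 34 + 21 + 15 = 70
N̂ = 34311 / 70 ≈ 490.2 → 490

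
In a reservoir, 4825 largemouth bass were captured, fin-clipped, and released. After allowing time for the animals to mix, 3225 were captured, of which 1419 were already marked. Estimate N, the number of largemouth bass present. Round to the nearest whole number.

N ≈ 10,966

N = (4825 × 3225) / 1419 = 15560625 / 1419 ≈ 10965.9 → 10966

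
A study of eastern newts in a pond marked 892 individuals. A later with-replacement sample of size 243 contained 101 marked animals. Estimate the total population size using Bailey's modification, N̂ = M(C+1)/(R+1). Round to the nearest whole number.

N ≈ 2134

N̂ = 892·(243+1)/(101+1) = 892·244/102 = 217648/102 ≈ 2133.8 → 2134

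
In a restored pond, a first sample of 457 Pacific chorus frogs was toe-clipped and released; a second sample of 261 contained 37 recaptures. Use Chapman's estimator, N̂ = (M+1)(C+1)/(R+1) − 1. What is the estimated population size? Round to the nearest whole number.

N̂ = (457+1)(261+1)/(37+1) − 1 = 458·262/38 − 1
= 119996/38 − 1 ≈ 3157.8 − 1 ≈ 3156.8 → 3157

N ≈ 3157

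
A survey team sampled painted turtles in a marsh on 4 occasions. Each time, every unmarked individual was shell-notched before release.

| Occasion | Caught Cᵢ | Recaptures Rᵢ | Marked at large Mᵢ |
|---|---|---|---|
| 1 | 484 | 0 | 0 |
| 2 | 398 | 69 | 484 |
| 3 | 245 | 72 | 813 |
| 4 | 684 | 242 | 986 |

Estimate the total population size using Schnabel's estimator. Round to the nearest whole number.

N ≈ 2784

Σ MᵢCᵢ = 0·484 + 484·398 + 813·245 + 986·684 = 0 + 192632 + 199185 + 674424 = 1066241
Σ Rᵢ = 0 + 69 + 72 + 242 = 383
N̂ = 1066241 / 383 ≈ 2783.9 → 2784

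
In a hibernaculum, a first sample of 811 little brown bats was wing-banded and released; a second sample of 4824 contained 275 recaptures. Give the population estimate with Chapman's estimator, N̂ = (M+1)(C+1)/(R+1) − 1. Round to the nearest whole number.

N ≈ 14,194

N̂ = (811+1)(4824+1)/(275+1) − 1 = 812·4825/276 − 1
= 3917900/276 − 1 ≈ 14195.3 − 1 ≈ 14194.3 → 14194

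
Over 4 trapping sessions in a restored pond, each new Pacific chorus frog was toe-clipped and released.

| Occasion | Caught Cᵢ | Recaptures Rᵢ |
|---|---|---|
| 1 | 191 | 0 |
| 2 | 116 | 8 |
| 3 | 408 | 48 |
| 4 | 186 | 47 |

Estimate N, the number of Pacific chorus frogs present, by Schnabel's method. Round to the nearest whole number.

N ≈ 2590

Marked at large before each occasion: Mᵢ = Σⱼ<ᵢ (Cⱼ − Rⱼ) → M1=0, M2=191, M3=299, M4=659
Σ MᵢCᵢ = 0·191 + 191·116 + 299·408 + 659·186 = 0 + 22156 + 121992 + 122574 = 266722
Σ Rᵢ = 0 + 8 + 48 + 47 = 103
N̂ = 266722 / 103 ≈ 2589.5 → 2590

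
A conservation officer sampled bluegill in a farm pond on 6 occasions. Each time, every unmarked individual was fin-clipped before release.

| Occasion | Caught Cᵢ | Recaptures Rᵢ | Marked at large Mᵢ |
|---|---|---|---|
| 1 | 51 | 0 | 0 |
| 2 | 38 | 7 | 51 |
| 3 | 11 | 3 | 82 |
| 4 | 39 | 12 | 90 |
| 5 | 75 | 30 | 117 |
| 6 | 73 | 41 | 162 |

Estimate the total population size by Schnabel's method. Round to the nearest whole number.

Σ MᵢCᵢ = 0·51 + 51·38 + 82·11 + 90·39 + 117·75 + 162·73 = 0 + 1938 + 902 + 3510 + 8775 + 11826 = 26951
Σ Rᵢ = 0 + 7 + 3 + 12 + 30 + 41 = 93
N̂ = 26951 / 93 ≈ 289.8 → 290

N ≈ 290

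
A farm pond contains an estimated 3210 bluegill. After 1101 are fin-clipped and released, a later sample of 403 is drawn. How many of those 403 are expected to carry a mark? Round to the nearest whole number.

The marked fraction of the population is 1101/3210, so in a sample of 403 expect C·(M/N) marked.
E[R] = 1101 × 403 / 3210 = 443703 / 3210 ≈ 138.2 → 138

expected recaptures ≈ 138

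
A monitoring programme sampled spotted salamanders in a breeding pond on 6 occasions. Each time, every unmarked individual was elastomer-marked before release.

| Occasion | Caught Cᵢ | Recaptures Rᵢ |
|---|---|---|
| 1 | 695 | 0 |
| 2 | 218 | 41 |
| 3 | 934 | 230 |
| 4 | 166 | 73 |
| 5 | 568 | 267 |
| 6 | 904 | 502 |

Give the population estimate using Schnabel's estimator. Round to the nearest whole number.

Marked at large before each occasion: Mᵢ = Σⱼ<ᵢ (Cⱼ − Rⱼ) → M1=0, M2=695, M3=872, M4=1576, M5=1669, M6=1970
Σ MᵢCᵢ = 0·695 + 695·218 + 872·934 + 1576·166 + 1669·568 + 1970·904 = 0 + 151510 + 814448 + 261616 + 947992 + 1780880 = 3956446
Σ Rᵢ = 0 + 41 + 230 + 73 + 267 + 502 = 1113
N̂ = 3956446 / 1113 ≈ 3554.8 → 3555

N ≈ 3555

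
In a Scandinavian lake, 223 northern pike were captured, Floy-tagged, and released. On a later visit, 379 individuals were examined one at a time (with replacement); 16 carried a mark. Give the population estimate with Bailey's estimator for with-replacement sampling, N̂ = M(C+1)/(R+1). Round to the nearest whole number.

N̂ = 223·(379+1)/(16+1) = 223·380/17 = 84740/17 ≈ 4984.7 → 4985

N ≈ 4985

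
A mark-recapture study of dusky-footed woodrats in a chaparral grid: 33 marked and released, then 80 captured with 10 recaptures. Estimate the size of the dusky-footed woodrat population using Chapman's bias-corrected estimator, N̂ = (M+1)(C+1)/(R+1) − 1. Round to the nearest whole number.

N̂ = (33+1)(80+1)/(10+1) − 1 = 34·81/11 − 1
= 2754/11 − 1 ≈ 250.4 − 1 ≈ 249.4 → 249

N ≈ 249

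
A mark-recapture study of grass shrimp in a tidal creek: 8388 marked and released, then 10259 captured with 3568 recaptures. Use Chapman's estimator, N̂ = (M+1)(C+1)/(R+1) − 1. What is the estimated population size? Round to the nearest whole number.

N ≈ 24,115

N̂ = (8388+1)(10259+1)/(3568+1) − 1 = 8389·10260/3569 − 1
= 86071140/3569 − 1 ≈ 24116.3 − 1 ≈ 24115.3 → 24115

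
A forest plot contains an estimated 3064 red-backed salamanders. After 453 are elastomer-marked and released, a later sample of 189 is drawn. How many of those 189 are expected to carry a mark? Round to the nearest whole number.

expected recaptures ≈ 28

Expected recaptures E[R] = M·C / N.
E[R] = 453 × 189 / 3064 = 85617 / 3064 ≈ 27.9 → 28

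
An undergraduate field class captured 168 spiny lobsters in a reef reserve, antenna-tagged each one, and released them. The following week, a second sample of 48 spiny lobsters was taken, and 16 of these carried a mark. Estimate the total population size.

N = 504

N = (168 × 48) / 16 = 8064 / 16 = 504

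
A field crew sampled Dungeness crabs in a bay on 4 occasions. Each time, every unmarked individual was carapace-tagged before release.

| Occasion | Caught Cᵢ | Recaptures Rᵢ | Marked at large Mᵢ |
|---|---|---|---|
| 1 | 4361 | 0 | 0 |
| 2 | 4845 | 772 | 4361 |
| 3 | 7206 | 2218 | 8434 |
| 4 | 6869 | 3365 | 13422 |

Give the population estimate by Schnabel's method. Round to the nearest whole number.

N ≈ 27,396

Σ MᵢCᵢ = 0·4361 + 4361·4845 + 8434·7206 + 13422·6869 = 0 + 21129045 + 60775404 + 92195718 = 174100167
Σ Rᵢ = 0 + 772 + 2218 + 3365 = 6355
N̂ = 174100167 / 6355 ≈ 27395.8 → 27396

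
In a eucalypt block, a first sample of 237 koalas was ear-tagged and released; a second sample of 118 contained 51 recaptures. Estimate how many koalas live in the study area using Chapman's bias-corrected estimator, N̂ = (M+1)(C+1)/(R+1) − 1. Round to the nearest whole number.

N̂ = (237+1)(118+1)/(51+1) − 1 = 238·119/52 − 1
= 28322/52 − 1 ≈ 544.7 − 1 ≈ 543.7 → 544

N ≈ 544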